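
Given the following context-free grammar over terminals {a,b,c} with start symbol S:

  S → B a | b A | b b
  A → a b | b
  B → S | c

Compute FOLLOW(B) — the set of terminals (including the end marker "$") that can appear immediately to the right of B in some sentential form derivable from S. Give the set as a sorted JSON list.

FIRST iteration:
iter 1:
  A via A→a b: +{a}
  A via A→b: +{b}
  B via B→c: +{c}
  S via S→B a: +{c}
  S via S→b A: +{b}
  FIRST(S)={b,c}  FIRST(A)={a,b}  FIRST(B)={c}
iter 2:
  B via B→S: +{b}
  FIRST(S)={b,c}  FIRST(A)={a,b}  FIRST(B)={b,c}
iter 3: (no change)
  FIRST(S)={b,c}  FIRST(A)={a,b}  FIRST(B)={b,c}

FOLLOW iteration:
seed FOLLOW(S) with $
iter 1:
  S→B a: FOLLOW(B) ⊇ FIRST(a) = {a}; new: +{a}
  S→b A: FOLLOW(A) ⊇ FOLLOW(S) ⊇ {$}; new: +{$}
  FOLLOW(S)={$}  FOLLOW(A)={$}  FOLLOW(B)={a}
iter 2:
  B→S: FOLLOW(S) ⊇ FOLLOW(B) ⊇ {a}; new: +{a}
  S→b A: FOLLOW(A) ⊇ FOLLOW(S) ⊇ {$,a}; new: +{a}
  FOLLOW(S)={$,a}  FOLLOW(A)={$,a}  FOLLOW(B)={a}
iter 3: done
  FOLLOW(S)={$,a}  FOLLOW(A)={$,a}  FOLLOW(B)={a}

FOLLOW(B) = ["a"]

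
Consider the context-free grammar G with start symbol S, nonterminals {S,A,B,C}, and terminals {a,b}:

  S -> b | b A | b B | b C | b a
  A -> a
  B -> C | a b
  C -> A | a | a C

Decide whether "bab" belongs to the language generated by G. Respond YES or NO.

Convert to CNF:
  S -> T1 A | T1 B | T1 C | T1 T0 | b
  A -> a
  B -> T0 C | T0 T1 | a
  C -> T0 C | a
  T0 -> a
  T1 -> b

Fill CYK table bottom-up:
  T[0,0] 'b' = {S,T1}  orig:{S}
  T[1,1] 'a' = {A,B,C,T0}  orig:{A,B,C}
  T[2,2] 'b' = {S,T1}  orig:{S}
  T[0,1] 'ba' = {S}
  T[1,2] 'ab' = {B}
  T[0,2] 'bab' = {S}

S ∈ T[0,2] ⇒ YES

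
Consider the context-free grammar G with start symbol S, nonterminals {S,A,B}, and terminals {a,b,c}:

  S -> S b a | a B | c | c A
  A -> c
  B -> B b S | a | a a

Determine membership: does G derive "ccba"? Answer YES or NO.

Convert to CNF:
  S -> S X4 | T1 B | T2 A | c
  A -> c
  B -> B X3 | T1 T1 | a
  T0 -> b
  T1 -> a
  T2 -> c
  X3 -> T0 S
  X4 -> T0 T1

CYK fill:
  [0..0]={A,S,T2}  "c"  orig:{A,S}
  [1..1]={A,S,T2}  "c"  orig:{A,S}
  [2..2]={T0}  "b"  orig:{}
  [3..3]={B,T1}  "a"  orig:{B}
  [0..1]={S}  "cc"
  [1..2]=∅  "cb"
  [2..3]={X4}  "ba"  orig:{}
  [0..2]=∅  "ccb"
  [1..3]={S}  "cba"
  [0..3]={S}  "ccba"

S ∈ T[0,3] ⇒ YES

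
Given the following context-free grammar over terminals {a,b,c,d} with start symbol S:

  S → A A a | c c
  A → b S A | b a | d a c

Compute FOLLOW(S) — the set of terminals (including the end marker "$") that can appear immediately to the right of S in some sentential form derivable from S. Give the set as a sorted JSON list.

FIRST iteration:
round 1:
  A via A→b S A: +{b}
  A via A→d a c: +{d}
  S via S→A A a: +{b,d}
  S via S→c c: +{c}
  FIRST[S]={b,c,d}  FIRST[A]={b,d}
round 2: — fixpoint
  FIRST[S]={b,c,d}  FIRST[A]={b,d}

FOLLOW sets:
initialize: $ ∈ FOLLOW(S)
[1]
  A→b S A: FOLLOW(S) ⊇ FIRST(A) = {b,d}; new: +{b,d}
  S→A A a: FOLLOW(A) ⊇ FIRST(A) = {b,d}; new: +{b,d}
  S→A A a: FOLLOW(A) ⊇ FIRST(a) = {a}; new: +{a}
  FOLLOW(S)={$,b,d}  FOLLOW(A)={a,b,d}
[2] done
  FOLLOW(S)={$,b,d}  FOLLOW(A)={a,b,d}

FOLLOW(S) = ["$", "b", "d"]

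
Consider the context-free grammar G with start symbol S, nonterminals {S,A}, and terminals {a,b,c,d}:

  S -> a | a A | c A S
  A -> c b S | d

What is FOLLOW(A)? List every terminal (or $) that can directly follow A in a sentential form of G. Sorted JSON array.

Compute FIRST by fixpoint:
pass 1:
  A via A→c b S: +{c}
  A via A→d: +{d}
  S via S→a: +{a}
  S via S→c A S: +{c}
  FIRST(S)={a,c}  FIRST(A)={c,d}
pass 2: — fixpoint
  FIRST(S)={a,c}  FIRST(A)={c,d}

FOLLOW sets:
seed FOLLOW(S) with $
pass 1:
  S→a A: FOLLOW(A) ⊇ FOLLOW(S) ⊇ {$}; new: +{$}
  S→c A S: FOLLOW(A) ⊇ FIRST(S) = {a,c}; new: +{a,c}
  FOLLOW(S)={$}  FOLLOW(A)={$,a,c}
pass 2:
  A→c b S: FOLLOW(S) ⊇ FOLLOW(A) ⊇ {$,a,c}; new: +{a,c}
  FOLLOW(S)={$,a,c}  FOLLOW(A)={$,a,c}
pass 3: — fixpoint
  FOLLOW(S)={$,a,c}  FOLLOW(A)={$,a,c}

FOLLOW(A) = ["$", "a", "c"]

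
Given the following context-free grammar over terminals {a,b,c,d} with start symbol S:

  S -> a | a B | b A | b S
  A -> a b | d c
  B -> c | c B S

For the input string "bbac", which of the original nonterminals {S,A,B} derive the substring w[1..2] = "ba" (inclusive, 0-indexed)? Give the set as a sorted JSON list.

CNF form of G:
  S -> T0 B | T1 A | T1 S | a
  A -> T0 T1 | T2 T3
  B -> T3 X4 | c
  T0 -> a
  T1 -> b
  T2 -> d
  T3 -> c
  X4 -> B S

CYK table (by increasing span) (cells [i..j] with 1 ≤ i ≤ j ≤ 2 only):
  cell(1,1) b: {T1}  orig:{}
  cell(2,2) a: {S,T0}  orig:{S}
  cell(1,2) ba: {S}

Original NTs in T[1,2] deriving "ba": ["S"]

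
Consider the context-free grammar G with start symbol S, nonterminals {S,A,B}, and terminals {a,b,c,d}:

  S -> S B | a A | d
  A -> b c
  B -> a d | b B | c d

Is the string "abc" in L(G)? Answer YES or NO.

Convert to CNF:
  S -> S B | T2 A | d
  A -> T0 T1
  B -> T0 B | T1 T3 | T2 T3
  T0 -> b
  T1 -> c
  T2 -> a
  T3 -> d

CYK fill:
  cell(0,0) a: {T2}  orig:{}
  cell(1,1) b: {T0}  orig:{}
  cell(2,2) c: {T1}  orig:{}
  cell(0,1) ab: ∅
  cell(1,2) bc: {A}
  cell(0,2) abc: {S}

S ∈ T[0,2] ⇒ YES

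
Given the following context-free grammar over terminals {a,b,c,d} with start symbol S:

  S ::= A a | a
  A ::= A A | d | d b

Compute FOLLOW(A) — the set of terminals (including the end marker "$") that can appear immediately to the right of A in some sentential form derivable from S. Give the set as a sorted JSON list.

FIRST sets, iterate to fixpoint:
iter 1:
  A via A→d: +{d}
  S via S→A a: +{d}
  S via S→a: +{a}
  FIRST(S)={a,d}  FIRST(A)={d}
iter 2: (stable)
  FIRST(S)={a,d}  FIRST(A)={d}

FOLLOW iteration:
initialize: $ ∈ FOLLOW(S)
round 1:
  A→A A: FOLLOW(A) ⊇ FIRST(A) = {d}; new: +{d}
  S→A a: FOLLOW(A) ⊇ FIRST(a) = {a}; new: +{a}
  FOLLOW[S]={$}  FOLLOW[A]={a,d}
round 2: (stable)
  FOLLOW[S]={$}  FOLLOW[A]={a,d}

FOLLOW(A) = ["a", "d"]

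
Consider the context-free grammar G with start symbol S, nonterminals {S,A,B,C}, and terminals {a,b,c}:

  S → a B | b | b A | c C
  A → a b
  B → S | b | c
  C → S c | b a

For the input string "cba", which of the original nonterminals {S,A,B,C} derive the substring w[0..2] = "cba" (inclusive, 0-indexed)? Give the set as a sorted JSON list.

CNF form of G:
  S -> T0 B | T1 A | T2 C | b
  A -> T0 T1
  B -> T0 B | T1 A | T2 C | b | c
  C -> S T2 | T1 T0
  T0 -> a
  T1 -> b
  T2 -> c

CYK fill, restricted to cells inside w[0..2]:
  T[0,0] 'c' = {B,T2}  orig:{B}
  T[1,1] 'b' = {B,S,T1}  orig:{B,S}
  T[2,2] 'a' = {T0}  orig:{}
  T[0,1] 'cb' = ∅
  T[1,2] 'ba' = {C}
  T[0,2] 'cba' = {B,S}

Original NTs in T[0,2] deriving "cba": ["B", "S"]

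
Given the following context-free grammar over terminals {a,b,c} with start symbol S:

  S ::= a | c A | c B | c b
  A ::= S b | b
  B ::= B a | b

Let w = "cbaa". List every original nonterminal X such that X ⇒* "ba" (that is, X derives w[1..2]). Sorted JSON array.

CNF form of G:
  S -> T2 A | T2 B | T2 T0 | a
  A -> S T0 | b
  B -> B T1 | b
  T0 -> b
  T1 -> a
  T2 -> c

CYK fill (cells [i..j] with 1 ≤ i ≤ j ≤ 2 only):
  [1..1]={A,B,T0}  "b"  orig:{A,B}
  [2..2]={S,T1}  "a"  orig:{S}
  [1..2]={B}  "ba"

Original NTs in T[1,2] deriving "ba": ["B"]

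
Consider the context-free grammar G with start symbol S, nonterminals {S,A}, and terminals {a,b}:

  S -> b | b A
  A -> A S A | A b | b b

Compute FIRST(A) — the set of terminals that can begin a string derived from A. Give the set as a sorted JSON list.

Compute FIRST by fixpoint:
round 1:
  A via A→b b: +{b}
  S via S→b: +{b}
  FIRST(S)={b}  FIRST(A)={b}
round 2: (no change)
  FIRST(S)={b}  FIRST(A)={b}

FIRST(A) = ["b"]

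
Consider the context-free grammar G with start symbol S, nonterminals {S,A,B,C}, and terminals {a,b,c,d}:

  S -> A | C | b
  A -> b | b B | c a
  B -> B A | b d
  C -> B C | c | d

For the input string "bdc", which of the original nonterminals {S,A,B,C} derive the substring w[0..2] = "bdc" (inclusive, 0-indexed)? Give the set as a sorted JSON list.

Convert to CNF:
  S -> B C | T0 B | T1 T2 | b | c | d
  A -> T0 B | T1 T2 | b
  B -> B A | T0 T3
  C -> B C | c | d
  T0 -> b
  T1 -> c
  T2 -> a
  T3 -> d

CYK fill, restricted to cells inside w[0..2]:
  T[0,0] 'b' = {A,S,T0}  orig:{A,S}
  T[1,1] 'd' = {C,S,T3}  orig:{C,S}
  T[2,2] 'c' = {C,S,T1}  orig:{C,S}
  T[0,1] 'bd' = {B}
  T[1,2] 'dc' = ∅
  T[0,2] 'bdc' = {C,S}

Original NTs in T[0,2] deriving "bdc": ["C", "S"]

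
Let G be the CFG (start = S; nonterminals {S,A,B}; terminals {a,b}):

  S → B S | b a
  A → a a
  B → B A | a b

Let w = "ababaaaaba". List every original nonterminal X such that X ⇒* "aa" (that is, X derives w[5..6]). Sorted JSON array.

Convert to CNF:
  S -> B S | T1 T0
  A -> T0 T0
  B -> B A | T0 T1
  T0 -> a
  T1 -> b

CYK table (by increasing span) — only the sub-triangle for w[5..6]:
  T[5,5] 'a' = {T0}  orig:{}
  T[6,6] 'a' = {T0}  orig:{}
  T[5,6] 'aa' = {A}

Original NTs in T[5,6] deriving "aa": ["A"]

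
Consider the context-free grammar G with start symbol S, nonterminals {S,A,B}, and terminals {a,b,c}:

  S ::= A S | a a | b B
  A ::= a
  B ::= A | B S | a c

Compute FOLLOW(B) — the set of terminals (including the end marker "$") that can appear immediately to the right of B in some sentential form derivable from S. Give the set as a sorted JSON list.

FIRST iteration:
pass 1:
  A via A→a: +{a}
  B via B→A: +{a}
  S via S→A S: +{a}
  S via S→b B: +{b}
  FIRST(S)={a,b}  FIRST(A)={a}  FIRST(B)={a}
pass 2: (stable)
  FIRST(S)={a,b}  FIRST(A)={a}  FIRST(B)={a}

FOLLOW sets:
seed FOLLOW(S) with $
pass 1:
  B→B S: FOLLOW(B) ⊇ FIRST(S) = {a,b}; new: +{a,b}
  B→B S: FOLLOW(S) ⊇ FOLLOW(B) ⊇ {a,b}; new: +{a,b}
  S→A S: FOLLOW(A) ⊇ FIRST(S) = {a,b}; new: +{a,b}
  S→b B: FOLLOW(B) ⊇ FOLLOW(S) ⊇ {$,a,b}; new: +{$}
  FOLLOW[S]={$,a,b}  FOLLOW[A]={a,b}  FOLLOW[B]={$,a,b}
pass 2:
  B→A: FOLLOW(A) ⊇ FOLLOW(B) ⊇ {$,a,b}; new: +{$}
  FOLLOW[S]={$,a,b}  FOLLOW[A]={$,a,b}  FOLLOW[B]={$,a,b}
pass 3: done
  FOLLOW[S]={$,a,b}  FOLLOW[A]={$,a,b}  FOLLOW[B]={$,a,b}

FOLLOW(B) = ["$", "a", "b"]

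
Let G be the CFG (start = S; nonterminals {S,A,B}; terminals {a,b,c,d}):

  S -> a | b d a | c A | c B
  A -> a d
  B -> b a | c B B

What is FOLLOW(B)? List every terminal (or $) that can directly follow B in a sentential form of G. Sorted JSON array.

FIRST sets, iterate to fixpoint:
pass 1:
  A via A→a d: +{a}
  B via B→b a: +{b}
  B via B→c B B: +{c}
  S via S→a: +{a}
  S via S→b d a: +{b}
  S via S→c A: +{c}
  FIRST(S)={a,b,c}  FIRST(A)={a}  FIRST(B)={b,c}
pass 2: done
  FIRST(S)={a,b,c}  FIRST(A)={a}  FIRST(B)={b,c}

FOLLOW sets:
seed FOLLOW(S) with $
round 1:
  B→c B B: FOLLOW(B) ⊇ FIRST(B) = {b,c}; new: +{b,c}
  S→c A: FOLLOW(A) ⊇ FOLLOW(S) ⊇ {$}; new: +{$}
  S→c B: FOLLOW(B) ⊇ FOLLOW(S) ⊇ {$}; new: +{$}
  FOLLOW[S]={$}  FOLLOW[A]={$}  FOLLOW[B]={$,b,c}
round 2: — fixpoint
  FOLLOW[S]={$}  FOLLOW[A]={$}  FOLLOW[B]={$,b,c}

FOLLOW(B) = ["$", "b", "c"]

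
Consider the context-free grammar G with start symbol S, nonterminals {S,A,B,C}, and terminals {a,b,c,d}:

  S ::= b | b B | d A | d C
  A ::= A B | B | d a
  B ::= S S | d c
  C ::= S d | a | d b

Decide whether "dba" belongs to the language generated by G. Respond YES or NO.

CNF form of G:
  S -> T0 A | T0 C | T3 B | b
  A -> A B | S S | T0 T1 | T0 T2
  B -> S S | T0 T2
  C -> S T0 | T0 T3 | a
  T0 -> d
  T1 -> a
  T2 -> c
  T3 -> b

CYK table (by increasing span):
  [0..0]={T0}  "d"  orig:{}
  [1..1]={S,T3}  "b"  orig:{S}
  [2..2]={C,T1}  "a"  orig:{C}
  [0..1]={C}  "db"
  [1..2]=∅  "ba"
  [0..2]=∅  "dba"

S ∉ T[0,2] ⇒ NO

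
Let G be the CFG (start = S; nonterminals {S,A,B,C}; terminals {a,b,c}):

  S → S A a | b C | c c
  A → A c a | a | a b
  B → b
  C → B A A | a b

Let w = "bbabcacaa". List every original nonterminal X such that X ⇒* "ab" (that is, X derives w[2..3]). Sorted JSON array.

CNF form of G:
  S -> S X5 | T0 T0 | T2 C
  A -> A X3 | T1 T2 | a
  B -> b
  C -> B X4 | T1 T2
  T0 -> c
  T1 -> a
  T2 -> b
  X3 -> T0 T1
  X4 -> A A
  X5 -> A T1

CYK table (by increasing span), restricted to cells inside w[2..3]:
  T[2,2] 'a' = {A,T1}  orig:{A}
  T[3,3] 'b' = {B,T2}  orig:{B}
  T[2,3] 'ab' = {A,C}

Original NTs in T[2,3] deriving "ab": ["A", "C"]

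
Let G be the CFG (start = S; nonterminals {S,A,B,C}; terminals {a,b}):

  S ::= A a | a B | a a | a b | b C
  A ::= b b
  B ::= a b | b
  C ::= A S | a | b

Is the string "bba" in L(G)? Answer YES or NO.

CNF form of G:
  S -> A T1 | T0 C | T1 B | T1 T0 | T1 T1
  A -> T0 T0
  B -> T1 T0 | b
  C -> A S | a | b
  T0 -> b
  T1 -> a

CYK fill:
  T[0,0] 'b' = {B,C,T0}  orig:{B,C}
  T[1,1] 'b' = {B,C,T0}  orig:{B,C}
  T[2,2] 'a' = {C,T1}  orig:{C}
  T[0,1] 'bb' = {A,S}
  T[1,2] 'ba' = {S}
  T[0,2] 'bba' = {S}

S ∈ T[0,2] ⇒ YES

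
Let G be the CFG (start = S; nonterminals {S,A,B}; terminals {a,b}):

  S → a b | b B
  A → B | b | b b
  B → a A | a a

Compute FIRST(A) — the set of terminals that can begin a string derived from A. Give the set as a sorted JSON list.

FIRST iteration:
[1]
  A via A→b: +{b}
  B via B→a A: +{a}
  S via S→a b: +{a}
  S via S→b B: +{b}
  S: {a,b}  A: {b}  B: {a}
[2]
  A via A→B: +{a}
  S: {a,b}  A: {a,b}  B: {a}
[3] (no change)
  S: {a,b}  A: {a,b}  B: {a}

FIRST(A) = ["a", "b"]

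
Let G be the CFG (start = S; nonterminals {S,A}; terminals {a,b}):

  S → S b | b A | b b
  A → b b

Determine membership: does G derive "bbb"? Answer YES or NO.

Convert to CNF:
  S -> S T0 | T0 A | T0 T0
  A -> T0 T0
  T0 -> b

Fill CYK table bottom-up:
  [0..0]={T0}  "b"  orig:{}
  [1..1]={T0}  "b"  orig:{}
  [2..2]={T0}  "b"  orig:{}
  [0..1]={A,S}  "bb"
  [1..2]={A,S}  "bb"
  [0..2]={S}  "bbb"

S ∈ T[0,2] ⇒ YES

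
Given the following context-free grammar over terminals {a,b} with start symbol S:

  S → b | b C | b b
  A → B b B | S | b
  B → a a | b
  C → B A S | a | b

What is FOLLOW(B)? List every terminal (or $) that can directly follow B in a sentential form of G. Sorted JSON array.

FIRST sets, iterate to fixpoint:
iter 1:
  A via A→b: +{b}
  B via B→a a: +{a}
  B via B→b: +{b}
  C via C→B A S: +{a,b}
  S via S→b: +{b}
  S: {b}  A: {b}  B: {a,b}  C: {a,b}
iter 2:
  A via A→B b B: +{a}
  S: {b}  A: {a,b}  B: {a,b}  C: {a,b}
iter 3: (no change)
  S: {b}  A: {a,b}  B: {a,b}  C: {a,b}

Compute FOLLOW by fixpoint:
initialize: $ ∈ FOLLOW(S)
round 1:
  A→B b B: FOLLOW(B) ⊇ FIRST(b) = {b}; new: +{b}
  C→B A S: FOLLOW(B) ⊇ FIRST(A) = {a,b}; new: +{a}
  C→B A S: FOLLOW(A) ⊇ FIRST(S) = {b}; new: +{b}
  S→b C: FOLLOW(C) ⊇ FOLLOW(S) ⊇ {$}; new: +{$}
  FOLLOW(S)={$}  FOLLOW(A)={b}  FOLLOW(B)={a,b}  FOLLOW(C)={$}
round 2:
  A→S: FOLLOW(S) ⊇ FOLLOW(A) ⊇ {b}; new: +{b}
  S→b C: FOLLOW(C) ⊇ FOLLOW(S) ⊇ {$,b}; new: +{b}
  FOLLOW(S)={$,b}  FOLLOW(A)={b}  FOLLOW(B)={a,b}  FOLLOW(C)={$,b}
round 3: (stable)
  FOLLOW(S)={$,b}  FOLLOW(A)={b}  FOLLOW(B)={a,b}  FOLLOW(C)={$,b}

FOLLOW(B) = ["a", "b"]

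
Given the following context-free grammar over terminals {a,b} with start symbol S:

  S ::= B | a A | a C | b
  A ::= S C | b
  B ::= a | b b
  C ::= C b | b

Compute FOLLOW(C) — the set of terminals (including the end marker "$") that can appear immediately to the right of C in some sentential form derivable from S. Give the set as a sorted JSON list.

FIRST iteration:
iter 1:
  A via A→b: +{b}
  B via B→a: +{a}
  B via B→b b: +{b}
  C via C→b: +{b}
  S via S→B: +{a,b}
  S: {a,b}  A: {b}  B: {a,b}  C: {b}
iter 2:
  A via A→S C: +{a}
  S: {a,b}  A: {a,b}  B: {a,b}  C: {b}
iter 3: done
  S: {a,b}  A: {a,b}  B: {a,b}  C: {b}

Compute FOLLOW by fixpoint:
initialize: $ ∈ FOLLOW(S)
pass 1:
  A→S C: FOLLOW(S) ⊇ FIRST(C) = {b}; new: +{b}
  C→C b: FOLLOW(C) ⊇ FIRST(b) = {b}; new: +{b}
  S→B: FOLLOW(B) ⊇ FOLLOW(S) ⊇ {$,b}; new: +{$,b}
  S→a A: FOLLOW(A) ⊇ FOLLOW(S) ⊇ {$,b}; new: +{$,b}
  S→a C: FOLLOW(C) ⊇ FOLLOW(S) ⊇ {$,b}; new: +{$}
  FOLLOW(S)={$,b}  FOLLOW(A)={$,b}  FOLLOW(B)={$,b}  FOLLOW(C)={$,b}
pass 2: done
  FOLLOW(S)={$,b}  FOLLOW(A)={$,b}  FOLLOW(B)={$,b}  FOLLOW(C)={$,b}

FOLLOW(C) = ["$", "b"]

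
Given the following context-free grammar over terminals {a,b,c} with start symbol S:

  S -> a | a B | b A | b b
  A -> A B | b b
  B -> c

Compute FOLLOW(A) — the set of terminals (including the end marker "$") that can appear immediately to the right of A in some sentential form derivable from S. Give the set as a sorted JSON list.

FIRST iteration:
pass 1:
  A via A→b b: +{b}
  B via B→c: +{c}
  S via S→a: +{a}
  S via S→b A: +{b}
  FIRST(S)={a,b}  FIRST(A)={b}  FIRST(B)={c}
pass 2: (stable)
  FIRST(S)={a,b}  FIRST(A)={b}  FIRST(B)={c}

FOLLOW iteration:
FOLLOW(S) := {$}
round 1:
  A→A B: FOLLOW(A) ⊇ FIRST(B) = {c}; new: +{c}
  A→A B: FOLLOW(B) ⊇ FOLLOW(A) ⊇ {c}; new: +{c}
  S→a B: FOLLOW(B) ⊇ FOLLOW(S) ⊇ {$}; new: +{$}
  S→b A: FOLLOW(A) ⊇ FOLLOW(S) ⊇ {$}; new: +{$}
  FOLLOW[S]={$}  FOLLOW[A]={$,c}  FOLLOW[B]={$,c}
round 2: (no change)
  FOLLOW[S]={$}  FOLLOW[A]={$,c}  FOLLOW[B]={$,c}

FOLLOW(A) = ["$", "c"]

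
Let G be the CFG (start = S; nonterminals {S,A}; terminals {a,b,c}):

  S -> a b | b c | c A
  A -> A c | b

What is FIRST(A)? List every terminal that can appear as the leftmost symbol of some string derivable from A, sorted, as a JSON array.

FIRST iteration:
pass 1:
  A via A→b: +{b}
  S via S→a b: +{a}
  S via S→b c: +{b}
  S via S→c A: +{c}
  S: {a,b,c}  A: {b}
pass 2: — fixpoint
  S: {a,b,c}  A: {b}

FIRST(A) = ["b"]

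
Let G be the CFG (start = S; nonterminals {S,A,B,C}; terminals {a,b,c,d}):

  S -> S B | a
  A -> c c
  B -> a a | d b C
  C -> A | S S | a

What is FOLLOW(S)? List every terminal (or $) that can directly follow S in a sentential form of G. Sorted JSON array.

Compute FIRST by fixpoint:
[1]
  A via A→c c: +{c}
  B via B→a a: +{a}
  B via B→d b C: +{d}
  C via C→A: +{c}
  C via C→a: +{a}
  S via S→a: +{a}
  S: {a}  A: {c}  B: {a,d}  C: {a,c}
[2] — fixpoint
  S: {a}  A: {c}  B: {a,d}  C: {a,c}

FOLLOW sets:
initialize: $ ∈ FOLLOW(S)
round 1:
  C→S S: FOLLOW(S) ⊇ FIRST(S) = {a}; new: +{a}
  S→S B: FOLLOW(S) ⊇ FIRST(B) = {a,d}; new: +{d}
  S→S B: FOLLOW(B) ⊇ FOLLOW(S) ⊇ {$,a,d}; new: +{$,a,d}
  FOLLOW(S)={$,a,d}  FOLLOW(A)={}  FOLLOW(B)={$,a,d}  FOLLOW(C)={}
round 2:
  B→d b C: FOLLOW(C) ⊇ FOLLOW(B) ⊇ {$,a,d}; new: +{$,a,d}
  C→A: FOLLOW(A) ⊇ FOLLOW(C) ⊇ {$,a,d}; new: +{$,a,d}
  FOLLOW(S)={$,a,d}  FOLLOW(A)={$,a,d}  FOLLOW(B)={$,a,d}  FOLLOW(C)={$,a,d}
round 3: — fixpoint
  FOLLOW(S)={$,a,d}  FOLLOW(A)={$,a,d}  FOLLOW(B)={$,a,d}  FOLLOW(C)={$,a,d}

FOLLOW(S) = ["$", "a", "d"]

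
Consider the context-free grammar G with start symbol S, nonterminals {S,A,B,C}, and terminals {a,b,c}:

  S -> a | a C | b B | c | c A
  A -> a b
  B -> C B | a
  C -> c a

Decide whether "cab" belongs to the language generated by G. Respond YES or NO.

CNF form of G:
  S -> T0 C | T1 B | T2 A | a | c
  A -> T0 T1
  B -> C B | a
  C -> T2 T0
  T0 -> a
  T1 -> b
  T2 -> c

CYK table (by increasing span):
  [0..0]={S,T2}  "c"  orig:{S}
  [1..1]={B,S,T0}  "a"  orig:{B,S}
  [2..2]={T1}  "b"  orig:{}
  [0..1]={C}  "ca"
  [1..2]={A}  "ab"
  [0..2]={S}  "cab"

S ∈ T[0,2] ⇒ YES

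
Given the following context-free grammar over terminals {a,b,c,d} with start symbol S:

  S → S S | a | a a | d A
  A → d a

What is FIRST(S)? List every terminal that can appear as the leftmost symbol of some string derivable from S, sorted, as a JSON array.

Compute FIRST by fixpoint:
iter 1:
  A via A→d a: +{d}
  S via S→a: +{a}
  S via S→d A: +{d}
  FIRST[S]={a,d}  FIRST[A]={d}
iter 2: — fixpoint
  FIRST[S]={a,d}  FIRST[A]={d}

FIRST(S) = ["a", "d"]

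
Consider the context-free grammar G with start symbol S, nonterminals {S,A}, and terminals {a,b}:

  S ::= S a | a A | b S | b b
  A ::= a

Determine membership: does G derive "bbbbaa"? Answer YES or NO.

Convert to CNF:
  S -> S T0 | T0 A | T1 S | T1 T1
  A -> a
  T0 -> a
  T1 -> b

CYK fill:
  cell(0,0) b: {T1}  orig:{}
  cell(1,1) b: {T1}  orig:{}
  cell(2,2) b: {T1}  orig:{}
  cell(3,3) b: {T1}  orig:{}
  cell(4,4) a: {A,T0}  orig:{A}
  cell(5,5) a: {A,T0}  orig:{A}
  cell(0,1) bb: {S}
  cell(1,2) bb: {S}
  cell(2,3) bb: {S}
  cell(3,4) ba: ∅
  cell(4,5) aa: {S}
  cell(0,2) bbb: {S}
  cell(1,3) bbb: {S}
  cell(2,4) bba: {S}
  cell(3,5) baa: {S}
  cell(0,3) bbbb: {S}
  cell(1,4) bbba: {S}
  cell(2,5) bbaa: {S}
  cell(0,4) bbbba: {S}
  cell(1,5) bbbaa: {S}
  cell(0,5) bbbbaa: {S}

S ∈ T[0,5] ⇒ YES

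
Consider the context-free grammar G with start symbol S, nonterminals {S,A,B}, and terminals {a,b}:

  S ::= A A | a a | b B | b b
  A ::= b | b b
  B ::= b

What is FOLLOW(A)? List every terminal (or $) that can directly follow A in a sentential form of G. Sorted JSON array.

FIRST sets, iterate to fixpoint:
[1]
  A via A→b: +{b}
  B via B→b: +{b}
  S via S→A A: +{b}
  S via S→a a: +{a}
  FIRST[S]={a,b}  FIRST[A]={b}  FIRST[B]={b}
[2] (no change)
  FIRST[S]={a,b}  FIRST[A]={b}  FIRST[B]={b}

FOLLOW sets:
initialize: $ ∈ FOLLOW(S)
[1]
  S→A A: FOLLOW(A) ⊇ FIRST(A) = {b}; new: +{b}
  S→A A: FOLLOW(A) ⊇ FOLLOW(S) ⊇ {$}; new: +{$}
  S→b B: FOLLOW(B) ⊇ FOLLOW(S) ⊇ {$}; new: +{$}
  S: {$}  A: {$,b}  B: {$}
[2] (stable)
  S: {$}  A: {$,b}  B: {$}

FOLLOW(A) = ["$", "b"]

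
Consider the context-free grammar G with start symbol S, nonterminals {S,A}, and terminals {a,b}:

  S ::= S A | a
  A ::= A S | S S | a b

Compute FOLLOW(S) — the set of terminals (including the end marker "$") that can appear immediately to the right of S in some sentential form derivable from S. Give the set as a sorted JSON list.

Compute FIRST by fixpoint:
iter 1:
  A via A→a b: +{a}
  S via S→a: +{a}
  FIRST[S]={a}  FIRST[A]={a}
iter 2: (stable)
  FIRST[S]={a}  FIRST[A]={a}

Compute FOLLOW by fixpoint:
seed FOLLOW(S) with $
iter 1:
  A→A S: FOLLOW(A) ⊇ FIRST(S) = {a}; new: +{a}
  A→A S: FOLLOW(S) ⊇ FOLLOW(A) ⊇ {a}; new: +{a}
  S→S A: FOLLOW(A) ⊇ FOLLOW(S) ⊇ {$,a}; new: +{$}
  FOLLOW[S]={$,a}  FOLLOW[A]={$,a}
iter 2: done
  FOLLOW[S]={$,a}  FOLLOW[A]={$,a}

FOLLOW(S) = ["$", "a"]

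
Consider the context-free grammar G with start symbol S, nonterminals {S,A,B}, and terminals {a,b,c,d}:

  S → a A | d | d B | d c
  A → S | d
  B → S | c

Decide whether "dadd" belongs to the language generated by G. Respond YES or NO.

Convert to CNF:
  S -> T0 A | T1 B | T1 T2 | d
  A -> T0 A | T1 B | T1 T2 | d
  B -> T0 A | T1 B | T1 T2 | c | d
  T0 -> a
  T1 -> d
  T2 -> c

CYK fill:
  [0..0]={A,B,S,T1}  "d"  orig:{A,B,S}
  [1..1]={T0}  "a"  orig:{}
  [2..2]={A,B,S,T1}  "d"  orig:{A,B,S}
  [3..3]={A,B,S,T1}  "d"  orig:{A,B,S}
  [0..1]=∅  "da"
  [1..2]={A,B,S}  "ad"
  [2..3]={A,B,S}  "dd"
  [0..2]={A,B,S}  "dad"
  [1..3]={A,B,S}  "add"
  [0..3]={A,B,S}  "dadd"

S ∈ T[0,3] ⇒ YES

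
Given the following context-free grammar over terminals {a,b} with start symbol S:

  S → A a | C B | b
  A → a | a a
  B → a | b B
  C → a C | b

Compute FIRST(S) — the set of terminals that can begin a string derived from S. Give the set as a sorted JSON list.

FIRST iteration:
round 1:
  A via A→a: +{a}
  B via B→a: +{a}
  B via B→b B: +{b}
  C via C→a C: +{a}
  C via C→b: +{b}
  S via S→A a: +{a}
  S via S→C B: +{b}
  FIRST(S)={a,b}  FIRST(A)={a}  FIRST(B)={a,b}  FIRST(C)={a,b}
round 2: — fixpoint
  FIRST(S)={a,b}  FIRST(A)={a}  FIRST(B)={a,b}  FIRST(C)={a,b}

FIRST(S) = ["a", "b"]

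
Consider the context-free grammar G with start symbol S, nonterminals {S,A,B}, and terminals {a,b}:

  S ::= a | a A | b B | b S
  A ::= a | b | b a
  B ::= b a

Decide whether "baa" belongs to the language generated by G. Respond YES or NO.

CNF form of G:
  S -> T0 B | T0 S | T1 A | a
  A -> T0 T1 | a | b
  B -> T0 T1
  T0 -> b
  T1 -> a

CYK fill:
  cell(0,0) b: {A,T0}  orig:{A}
  cell(1,1) a: {A,S,T1}  orig:{A,S}
  cell(2,2) a: {A,S,T1}  orig:{A,S}
  cell(0,1) ba: {A,B,S}
  cell(1,2) aa: {S}
  cell(0,2) baa: {S}

S ∈ T[0,2] ⇒ YES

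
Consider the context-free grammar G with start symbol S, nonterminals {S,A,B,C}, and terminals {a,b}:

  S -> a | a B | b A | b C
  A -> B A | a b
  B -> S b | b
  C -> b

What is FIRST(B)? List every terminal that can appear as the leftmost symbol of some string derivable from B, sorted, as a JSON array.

FIRST sets, iterate to fixpoint:
round 1:
  A via A→a b: +{a}
  B via B→b: +{b}
  C via C→b: +{b}
  S via S→a: +{a}
  S via S→b A: +{b}
  FIRST[S]={a,b}  FIRST[A]={a}  FIRST[B]={b}  FIRST[C]={b}
round 2:
  A via A→B A: +{b}
  B via B→S b: +{a}
  FIRST[S]={a,b}  FIRST[A]={a,b}  FIRST[B]={a,b}  FIRST[C]={b}
round 3: (no change)
  FIRST[S]={a,b}  FIRST[A]={a,b}  FIRST[B]={a,b}  FIRST[C]={b}

FIRST(B) = ["a", "b"]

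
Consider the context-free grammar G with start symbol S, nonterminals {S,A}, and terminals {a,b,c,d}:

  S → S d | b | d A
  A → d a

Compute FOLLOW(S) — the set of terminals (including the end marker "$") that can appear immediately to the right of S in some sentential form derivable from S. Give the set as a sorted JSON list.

Compute FIRST by fixpoint:
iter 1:
  A via A→d a: +{d}
  S via S→b: +{b}
  S via S→d A: +{d}
  S: {b,d}  A: {d}
iter 2: — fixpoint
  S: {b,d}  A: {d}

Compute FOLLOW by fixpoint:
FOLLOW(S) := {$}
[1]
  S→S d: FOLLOW(S) ⊇ FIRST(d) = {d}; new: +{d}
  S→d A: FOLLOW(A) ⊇ FOLLOW(S) ⊇ {$,d}; new: +{$,d}
  FOLLOW(S)={$,d}  FOLLOW(A)={$,d}
[2] — fixpoint
  FOLLOW(S)={$,d}  FOLLOW(A)={$,d}

FOLLOW(S) = ["$", "d"]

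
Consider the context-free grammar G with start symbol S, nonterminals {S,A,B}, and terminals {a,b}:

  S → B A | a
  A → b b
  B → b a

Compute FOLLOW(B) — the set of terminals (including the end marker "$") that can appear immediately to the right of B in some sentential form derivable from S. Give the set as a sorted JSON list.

FIRST iteration:
[1]
  A via A→b b: +{b}
  B via B→b a: +{b}
  S via S→B A: +{b}
  S via S→a: +{a}
  FIRST[S]={a,b}  FIRST[A]={b}  FIRST[B]={b}
[2] — fixpoint
  FIRST[S]={a,b}  FIRST[A]={b}  FIRST[B]={b}

FOLLOW sets:
initialize: $ ∈ FOLLOW(S)
[1]
  S→B A: FOLLOW(B) ⊇ FIRST(A) = {b}; new: +{b}
  S→B A: FOLLOW(A) ⊇ FOLLOW(S) ⊇ {$}; new: +{$}
  S: {$}  A: {$}  B: {b}
[2] (stable)
  S: {$}  A: {$}  B: {b}

FOLLOW(B) = ["b"]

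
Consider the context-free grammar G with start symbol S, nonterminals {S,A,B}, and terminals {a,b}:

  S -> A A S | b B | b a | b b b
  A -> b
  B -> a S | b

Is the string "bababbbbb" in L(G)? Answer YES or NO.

CNF form of G:
  S -> A X2 | T1 B | T1 T0 | T1 X3
  A -> b
  B -> T0 S | b
  T0 -> a
  T1 -> b
  X2 -> A S
  X3 -> T1 T1

CYK table (by increasing span):
  T[0,0] 'b' = {A,B,T1}  orig:{A,B}
  T[1,1] 'a' = {T0}  orig:{}
  T[2,2] 'b' = {A,B,T1}  orig:{A,B}
  T[3,3] 'a' = {T0}  orig:{}
  T[4,4] 'b' = {A,B,T1}  orig:{A,B}
  T[5,5] 'b' = {A,B,T1}  orig:{A,B}
  T[6,6] 'b' = {A,B,T1}  orig:{A,B}
  T[7,7] 'b' = {A,B,T1}  orig:{A,B}
  T[8,8] 'b' = {A,B,T1}  orig:{A,B}
  T[0,1] 'ba' = {S}
  T[1,2] 'ab' = ∅
  T[2,3] 'ba' = {S}
  T[3,4] 'ab' = ∅
  T[4,5] 'bb' = {S,X3}  orig:{S}
  T[5,6] 'bb' = {S,X3}  orig:{S}
  T[6,7] 'bb' = {S,X3}  orig:{S}
  T[7,8] 'bb' = {S,X3}  orig:{S}
  T[0,2] 'bab' = ∅
  T[1,3] 'aba' = {B}
  T[2,4] 'bab' = ∅
  T[3,5] 'abb' = {B}
  T[4,6] 'bbb' = {S,X2}  orig:{S}
  T[5,7] 'bbb' = {S,X2}  orig:{S}
  T[6,8] 'bbb' = {S,X2}  orig:{S}
  T[0,3] 'baba' = {S}
  T[1,4] 'abab' = ∅
  T[2,5] 'babb' = {S}
  T[3,6] 'abbb' = {B}
  T[4,7] 'bbbb' = {S,X2}  orig:{S}
  T[5,8] 'bbbb' = {S,X2}  orig:{S}
  T[0,4] 'babab' = ∅
  T[1,5] 'ababb' = {B}
  T[2,6] 'babbb' = {S}
  T[3,7] 'abbbb' = {B}
  T[4,8] 'bbbbb' = {S,X2}  orig:{S}
  T[0,5] 'bababb' = {S}
  T[1,6] 'ababbb' = {B}
  T[2,7] 'babbbb' = {S}
  T[3,8] 'abbbbb' = {B}
  T[0,6] 'bababbb' = {S}
  T[1,7] 'ababbbb' = {B}
  T[2,8] 'babbbbb' = {S}
  T[0,7] 'bababbbb' = {S}
  T[1,8] 'ababbbbb' = {B}
  T[0,8] 'bababbbbb' = {S}

S ∈ T[0,8] ⇒ YES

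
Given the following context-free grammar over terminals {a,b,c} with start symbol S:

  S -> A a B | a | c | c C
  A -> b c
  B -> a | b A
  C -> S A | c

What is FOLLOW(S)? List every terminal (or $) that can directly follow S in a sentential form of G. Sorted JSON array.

Compute FIRST by fixpoint:
pass 1:
  A via A→b c: +{b}
  B via B→a: +{a}
  B via B→b A: +{b}
  C via C→c: +{c}
  S via S→A a B: +{b}
  S via S→a: +{a}
  S via S→c: +{c}
  FIRST(S)={a,b,c}  FIRST(A)={b}  FIRST(B)={a,b}  FIRST(C)={c}
pass 2:
  C via C→S A: +{a,b}
  FIRST(S)={a,b,c}  FIRST(A)={b}  FIRST(B)={a,b}  FIRST(C)={a,b,c}
pass 3: (no change)
  FIRST(S)={a,b,c}  FIRST(A)={b}  FIRST(B)={a,b}  FIRST(C)={a,b,c}

Compute FOLLOW by fixpoint:
seed FOLLOW(S) with $
round 1:
  C→S A: FOLLOW(S) ⊇ FIRST(A) = {b}; new: +{b}
  S→A a B: FOLLOW(A) ⊇ FIRST(a) = {a}; new: +{a}
  S→A a B: FOLLOW(B) ⊇ FOLLOW(S) ⊇ {$,b}; new: +{$,b}
  S→c C: FOLLOW(C) ⊇ FOLLOW(S) ⊇ {$,b}; new: +{$,b}
  S: {$,b}  A: {a}  B: {$,b}  C: {$,b}
round 2:
  B→b A: FOLLOW(A) ⊇ FOLLOW(B) ⊇ {$,b}; new: +{$,b}
  S: {$,b}  A: {$,a,b}  B: {$,b}  C: {$,b}
round 3: (stable)
  S: {$,b}  A: {$,a,b}  B: {$,b}  C: {$,b}

FOLLOW(S) = ["$", "b"]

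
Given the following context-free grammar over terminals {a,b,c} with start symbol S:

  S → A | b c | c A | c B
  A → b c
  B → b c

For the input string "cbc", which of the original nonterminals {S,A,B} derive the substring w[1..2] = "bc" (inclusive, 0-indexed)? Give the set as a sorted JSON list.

Convert to CNF:
  S -> T0 T1 | T1 A | T1 B
  A -> T0 T1
  B -> T0 T1
  T0 -> b
  T1 -> c

CYK table (by increasing span), restricted to cells inside w[1..2]:
  [1..1]={T0}  "b"  orig:{}
  [2..2]={T1}  "c"  orig:{}
  [1..2]={A,B,S}  "bc"

Original NTs in T[1,2] deriving "bc": ["A", "B", "S"]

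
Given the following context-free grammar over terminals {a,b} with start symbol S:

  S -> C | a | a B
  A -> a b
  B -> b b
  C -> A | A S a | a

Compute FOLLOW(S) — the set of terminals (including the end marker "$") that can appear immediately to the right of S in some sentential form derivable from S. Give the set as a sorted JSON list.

FIRST sets, iterate to fixpoint:
iter 1:
  A via A→a b: +{a}
  B via B→b b: +{b}
  C via C→A: +{a}
  S via S→C: +{a}
  FIRST[S]={a}  FIRST[A]={a}  FIRST[B]={b}  FIRST[C]={a}
iter 2: — fixpoint
  FIRST[S]={a}  FIRST[A]={a}  FIRST[B]={b}  FIRST[C]={a}

FOLLOW iteration:
FOLLOW(S) := {$}
round 1:
  C→A S a: FOLLOW(A) ⊇ FIRST(S) = {a}; new: +{a}
  C→A S a: FOLLOW(S) ⊇ FIRST(a) = {a}; new: +{a}
  S→C: FOLLOW(C) ⊇ FOLLOW(S) ⊇ {$,a}; new: +{$,a}
  S→a B: FOLLOW(B) ⊇ FOLLOW(S) ⊇ {$,a}; new: +{$,a}
  FOLLOW[S]={$,a}  FOLLOW[A]={a}  FOLLOW[B]={$,a}  FOLLOW[C]={$,a}
round 2:
  C→A: FOLLOW(A) ⊇ FOLLOW(C) ⊇ {$,a}; new: +{$}
  FOLLOW[S]={$,a}  FOLLOW[A]={$,a}  FOLLOW[B]={$,a}  FOLLOW[C]={$,a}
round 3: (stable)
  FOLLOW[S]={$,a}  FOLLOW[A]={$,a}  FOLLOW[B]={$,a}  FOLLOW[C]={$,a}

FOLLOW(S) = ["$", "a"]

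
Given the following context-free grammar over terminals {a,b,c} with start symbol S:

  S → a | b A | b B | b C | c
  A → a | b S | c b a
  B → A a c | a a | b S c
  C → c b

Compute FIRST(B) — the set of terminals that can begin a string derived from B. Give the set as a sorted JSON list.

FIRST sets, iterate to fixpoint:
round 1:
  A via A→a: +{a}
  A via A→b S: +{b}
  A via A→c b a: +{c}
  B via B→A a c: +{a,b,c}
  C via C→c b: +{c}
  S via S→a: +{a}
  S via S→b A: +{b}
  S via S→c: +{c}
  FIRST[S]={a,b,c}  FIRST[A]={a,b,c}  FIRST[B]={a,b,c}  FIRST[C]={c}
round 2: (stable)
  FIRST[S]={a,b,c}  FIRST[A]={a,b,c}  FIRST[B]={a,b,c}  FIRST[C]={c}

FIRST(B) = ["a", "b", "c"]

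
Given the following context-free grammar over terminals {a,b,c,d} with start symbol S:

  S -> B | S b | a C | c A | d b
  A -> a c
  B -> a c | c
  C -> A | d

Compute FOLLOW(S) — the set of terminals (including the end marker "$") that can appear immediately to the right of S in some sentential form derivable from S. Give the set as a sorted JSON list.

FIRST sets, iterate to fixpoint:
round 1:
  A via A→a c: +{a}
  B via B→a c: +{a}
  B via B→c: +{c}
  C via C→A: +{a}
  C via C→d: +{d}
  S via S→B: +{a,c}
  S via S→d b: +{d}
  S: {a,c,d}  A: {a}  B: {a,c}  C: {a,d}
round 2: done
  S: {a,c,d}  A: {a}  B: {a,c}  C: {a,d}

Compute FOLLOW by fixpoint:
FOLLOW(S) := {$}
round 1:
  S→B: FOLLOW(B) ⊇ FOLLOW(S) ⊇ {$}; new: +{$}
  S→S b: FOLLOW(S) ⊇ FIRST(b) = {b}; new: +{b}
  S→a C: FOLLOW(C) ⊇ FOLLOW(S) ⊇ {$,b}; new: +{$,b}
  S→c A: FOLLOW(A) ⊇ FOLLOW(S) ⊇ {$,b}; new: +{$,b}
  FOLLOW(S)={$,b}  FOLLOW(A)={$,b}  FOLLOW(B)={$}  FOLLOW(C)={$,b}
round 2:
  S→B: FOLLOW(B) ⊇ FOLLOW(S) ⊇ {$,b}; new: +{b}
  FOLLOW(S)={$,b}  FOLLOW(A)={$,b}  FOLLOW(B)={$,b}  FOLLOW(C)={$,b}
round 3: — fixpoint
  FOLLOW(S)={$,b}  FOLLOW(A)={$,b}  FOLLOW(B)={$,b}  FOLLOW(C)={$,b}

FOLLOW(S) = ["$", "b"]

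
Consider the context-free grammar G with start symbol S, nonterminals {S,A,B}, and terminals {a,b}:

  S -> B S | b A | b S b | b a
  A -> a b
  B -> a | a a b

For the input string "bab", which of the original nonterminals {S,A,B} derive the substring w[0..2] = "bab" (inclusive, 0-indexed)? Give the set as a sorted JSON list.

CNF form of G:
  S -> B S | T1 A | T1 T0 | T1 X3
  A -> T0 T1
  B -> T0 X2 | a
  T0 -> a
  T1 -> b
  X2 -> T0 T1
  X3 -> S T1

CYK table (by increasing span), restricted to cells inside w[0..2]:
  T[0,0] 'b' = {T1}  orig:{}
  T[1,1] 'a' = {B,T0}  orig:{B}
  T[2,2] 'b' = {T1}  orig:{}
  T[0,1] 'ba' = {S}
  T[1,2] 'ab' = {A,X2}  orig:{A}
  T[0,2] 'bab' = {S,X3}  orig:{S}

Original NTs in T[0,2] deriving "bab": ["S"]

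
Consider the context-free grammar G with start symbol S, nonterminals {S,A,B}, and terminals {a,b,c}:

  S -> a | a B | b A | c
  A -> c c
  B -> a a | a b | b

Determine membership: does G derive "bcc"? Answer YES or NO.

CNF form of G:
  S -> T1 B | T2 A | a | c
  A -> T0 T0
  B -> T1 T1 | T1 T2 | b
  T0 -> c
  T1 -> a
  T2 -> b

CYK table (by increasing span):
  cell(0,0) b: {B,T2}  orig:{B}
  cell(1,1) c: {S,T0}  orig:{S}
  cell(2,2) c: {S,T0}  orig:{S}
  cell(0,1) bc: ∅
  cell(1,2) cc: {A}
  cell(0,2) bcc: {S}

S ∈ T[0,2] ⇒ YES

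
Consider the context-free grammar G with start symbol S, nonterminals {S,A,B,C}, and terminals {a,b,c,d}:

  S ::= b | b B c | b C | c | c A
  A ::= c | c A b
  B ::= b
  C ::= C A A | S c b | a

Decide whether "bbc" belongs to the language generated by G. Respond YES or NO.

CNF form of G:
  S -> T0 A | T1 C | T1 X5 | b | c
  A -> T0 X2 | c
  B -> b
  C -> C X3 | S X4 | a
  T0 -> c
  T1 -> b
  X2 -> A T1
  X3 -> A A
  X4 -> T0 T1
  X5 -> B T0

CYK fill:
  [0..0]={B,S,T1}  "b"  orig:{B,S}
  [1..1]={B,S,T1}  "b"  orig:{B,S}
  [2..2]={A,S,T0}  "c"  orig:{A,S}
  [0..1]=∅  "bb"
  [1..2]={X5}  "bc"  orig:{}
  [0..2]={S}  "bbc"

S ∈ T[0,2] ⇒ YES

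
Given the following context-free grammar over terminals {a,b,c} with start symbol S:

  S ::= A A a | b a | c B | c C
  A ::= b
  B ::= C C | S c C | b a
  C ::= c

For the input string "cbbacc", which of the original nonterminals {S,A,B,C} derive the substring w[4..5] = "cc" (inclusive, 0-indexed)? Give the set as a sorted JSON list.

Convert to CNF:
  S -> A X4 | T0 B | T0 C | T1 T2
  A -> b
  B -> C C | S X3 | T1 T2
  C -> c
  T0 -> c
  T1 -> b
  T2 -> a
  X3 -> T0 C
  X4 -> A T2

CYK table (by increasing span), restricted to cells inside w[4..5]:
  [4..4]={C,T0}  "c"  orig:{C}
  [5..5]={C,T0}  "c"  orig:{C}
  [4..5]={B,S,X3}  "cc"  orig:{B,S}

Original NTs in T[4,5] deriving "cc": ["B", "S"]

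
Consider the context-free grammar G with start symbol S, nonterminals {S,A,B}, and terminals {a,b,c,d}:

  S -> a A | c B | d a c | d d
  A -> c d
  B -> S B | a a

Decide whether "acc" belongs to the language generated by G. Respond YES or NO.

Convert to CNF:
  S -> T0 B | T1 T1 | T1 X3 | T2 A
  A -> T0 T1
  B -> S B | T2 T2
  T0 -> c
  T1 -> d
  T2 -> a
  X3 -> T2 T0

Fill CYK table bottom-up:
  T[0,0] 'a' = {T2}  orig:{}
  T[1,1] 'c' = {T0}  orig:{}
  T[2,2] 'c' = {T0}  orig:{}
  T[0,1] 'ac' = {X3}  orig:{}
  T[1,2] 'cc' = ∅
  T[0,2] 'acc' = ∅

S ∉ T[0,2] ⇒ NO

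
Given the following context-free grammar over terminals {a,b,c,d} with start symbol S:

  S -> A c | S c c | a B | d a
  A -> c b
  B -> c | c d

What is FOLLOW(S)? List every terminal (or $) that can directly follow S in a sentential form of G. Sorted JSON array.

Compute FIRST by fixpoint:
round 1:
  A via A→c b: +{c}
  B via B→c: +{c}
  S via S→A c: +{c}
  S via S→a B: +{a}
  S via S→d a: +{d}
  S: {a,c,d}  A: {c}  B: {c}
round 2: (stable)
  S: {a,c,d}  A: {c}  B: {c}

FOLLOW sets:
FOLLOW(S) := {$}
iter 1:
  S→A c: FOLLOW(A) ⊇ FIRST(c) = {c}; new: +{c}
  S→S c c: FOLLOW(S) ⊇ FIRST(c) = {c}; new: +{c}
  S→a B: FOLLOW(B) ⊇ FOLLOW(S) ⊇ {$,c}; new: +{$,c}
  S: {$,c}  A: {c}  B: {$,c}
iter 2: done
  S: {$,c}  A: {c}  B: {$,c}

FOLLOW(S) = ["$", "c"]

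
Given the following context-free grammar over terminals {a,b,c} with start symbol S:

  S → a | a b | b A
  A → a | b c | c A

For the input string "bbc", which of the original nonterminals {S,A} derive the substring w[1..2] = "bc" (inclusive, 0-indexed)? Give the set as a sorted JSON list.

CNF form of G:
  S -> T0 A | T2 T0 | a
  A -> T0 T1 | T1 A | a
  T0 -> b
  T1 -> c
  T2 -> a

CYK table (by increasing span), restricted to cells inside w[1..2]:
  T[1,1] 'b' = {T0}  orig:{}
  T[2,2] 'c' = {T1}  orig:{}
  T[1,2] 'bc' = {A}

Original NTs in T[1,2] deriving "bc": ["A"]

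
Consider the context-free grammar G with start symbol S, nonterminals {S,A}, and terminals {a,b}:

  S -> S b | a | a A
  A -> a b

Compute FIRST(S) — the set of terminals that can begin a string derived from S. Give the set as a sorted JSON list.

FIRST sets, iterate to fixpoint:
iter 1:
  A via A→a b: +{a}
  S via S→a: +{a}
  FIRST[S]={a}  FIRST[A]={a}
iter 2: (no change)
  FIRST[S]={a}  FIRST[A]={a}

FIRST(S) = ["a"]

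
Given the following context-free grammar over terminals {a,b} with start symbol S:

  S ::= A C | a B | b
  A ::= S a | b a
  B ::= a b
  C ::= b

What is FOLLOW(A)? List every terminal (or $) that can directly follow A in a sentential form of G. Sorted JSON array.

FIRST sets, iterate to fixpoint:
round 1:
  A via A→b a: +{b}
  B via B→a b: +{a}
  C via C→b: +{b}
  S via S→A C: +{b}
  S via S→a B: +{a}
  FIRST(S)={a,b}  FIRST(A)={b}  FIRST(B)={a}  FIRST(C)={b}
round 2:
  A via A→S a: +{a}
  FIRST(S)={a,b}  FIRST(A)={a,b}  FIRST(B)={a}  FIRST(C)={b}
round 3: done
  FIRST(S)={a,b}  FIRST(A)={a,b}  FIRST(B)={a}  FIRST(C)={b}

Compute FOLLOW by fixpoint:
initialize: $ ∈ FOLLOW(S)
[1]
  A→S a: FOLLOW(S) ⊇ FIRST(a) = {a}; new: +{a}
  S→A C: FOLLOW(A) ⊇ FIRST(C) = {b}; new: +{b}
  S→A C: FOLLOW(C) ⊇ FOLLOW(S) ⊇ {$,a}; new: +{$,a}
  S→a B: FOLLOW(B) ⊇ FOLLOW(S) ⊇ {$,a}; new: +{$,a}
  FOLLOW[S]={$,a}  FOLLOW[A]={b}  FOLLOW[B]={$,a}  FOLLOW[C]={$,a}
[2] — fixpoint
  FOLLOW[S]={$,a}  FOLLOW[A]={b}  FOLLOW[B]={$,a}  FOLLOW[C]={$,a}

FOLLOW(A) = ["b"]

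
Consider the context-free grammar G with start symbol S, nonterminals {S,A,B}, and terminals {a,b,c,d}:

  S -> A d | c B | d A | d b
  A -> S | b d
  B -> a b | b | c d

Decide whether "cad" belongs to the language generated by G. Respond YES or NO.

CNF form of G:
  S -> A T0 | T0 A | T0 T1 | T2 B
  A -> A T0 | T0 A | T0 T1 | T1 T0 | T2 B
  B -> T2 T0 | T3 T1 | b
  T0 -> d
  T1 -> b
  T2 -> c
  T3 -> a

CYK fill:
  T[0,0] 'c' = {T2}  orig:{}
  T[1,1] 'a' = {T3}  orig:{}
  T[2,2] 'd' = {T0}  orig:{}
  T[0,1] 'ca' = ∅
  T[1,2] 'ad' = ∅
  T[0,2] 'cad' = ∅

S ∉ T[0,2] ⇒ NO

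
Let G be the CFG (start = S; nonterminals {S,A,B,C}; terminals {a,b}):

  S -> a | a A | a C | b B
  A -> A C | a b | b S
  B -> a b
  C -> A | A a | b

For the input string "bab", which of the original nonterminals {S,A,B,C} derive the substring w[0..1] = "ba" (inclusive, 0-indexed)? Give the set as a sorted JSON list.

CNF form of G:
  S -> T0 A | T0 C | T1 B | a
  A -> A C | T0 T1 | T1 S
  B -> T0 T1
  C -> A C | A T0 | T0 T1 | T1 S | b
  T0 -> a
  T1 -> b

Fill CYK table bottom-up — only the sub-triangle for w[0..1]:
  T[0,0] 'b' = {C,T1}  orig:{C}
  T[1,1] 'a' = {S,T0}  orig:{S}
  T[0,1] 'ba' = {A,C}

Original NTs in T[0,1] deriving "ba": ["A", "C"]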